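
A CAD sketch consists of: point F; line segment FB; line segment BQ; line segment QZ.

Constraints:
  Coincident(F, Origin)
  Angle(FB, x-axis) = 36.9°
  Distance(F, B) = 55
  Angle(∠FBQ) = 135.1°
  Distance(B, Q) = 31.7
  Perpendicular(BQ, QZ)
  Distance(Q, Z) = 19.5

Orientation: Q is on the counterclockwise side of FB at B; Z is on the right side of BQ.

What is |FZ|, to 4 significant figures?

91.62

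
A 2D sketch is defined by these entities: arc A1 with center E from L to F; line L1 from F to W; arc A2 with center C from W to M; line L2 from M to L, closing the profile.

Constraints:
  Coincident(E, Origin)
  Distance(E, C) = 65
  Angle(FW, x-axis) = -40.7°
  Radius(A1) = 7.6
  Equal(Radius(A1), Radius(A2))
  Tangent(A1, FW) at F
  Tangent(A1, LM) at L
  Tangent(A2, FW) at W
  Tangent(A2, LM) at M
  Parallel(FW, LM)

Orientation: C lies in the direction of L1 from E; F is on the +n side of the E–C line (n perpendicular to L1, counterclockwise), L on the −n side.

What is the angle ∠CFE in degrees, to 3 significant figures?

83.3°

E is at the origin and C lies 65.0 along u from E, so C = 65.0·u = (49.3, -42.4). Tangency of A1 to both parallel lines with radius 7.6 puts F and L at E ± 7.6·n: F = (4.96, 5.76), L = (-4.96, -5.76). Then cos ∠CFE = FC·FE / (|FC||FE|), giving 83.3°.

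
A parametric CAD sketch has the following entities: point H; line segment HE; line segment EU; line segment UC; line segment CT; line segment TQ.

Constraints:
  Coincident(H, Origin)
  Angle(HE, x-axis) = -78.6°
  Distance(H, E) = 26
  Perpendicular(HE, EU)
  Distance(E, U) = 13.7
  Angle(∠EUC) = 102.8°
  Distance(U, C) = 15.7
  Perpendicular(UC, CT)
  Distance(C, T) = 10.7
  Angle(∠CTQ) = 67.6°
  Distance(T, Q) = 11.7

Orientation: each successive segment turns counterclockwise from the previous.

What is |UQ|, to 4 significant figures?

7.925

H is at the origin; HE runs at -78.6° with length 26.0, so E = (5.139, -25.49). The perpendicularity gives EU at right angles to HE, so EU runs at 11.40°; with |EU| = 13.7, U = (18.57, -22.78). ∠EUC = 102.8° gives UC at 88.60° from the x-axis; with |UC| = 15.7, C = (18.95, -7.084). The perpendicularity gives CT at right angles to UC, so CT runs at 178.6°; with |CT| = 10.7, T = (8.256, -6.822). ∠CTQ = 67.6° gives TQ at -69.00° from the x-axis; with |TQ| = 11.7, Q = (12.45, -17.75). Then |UQ| = |Q − U| = 7.925.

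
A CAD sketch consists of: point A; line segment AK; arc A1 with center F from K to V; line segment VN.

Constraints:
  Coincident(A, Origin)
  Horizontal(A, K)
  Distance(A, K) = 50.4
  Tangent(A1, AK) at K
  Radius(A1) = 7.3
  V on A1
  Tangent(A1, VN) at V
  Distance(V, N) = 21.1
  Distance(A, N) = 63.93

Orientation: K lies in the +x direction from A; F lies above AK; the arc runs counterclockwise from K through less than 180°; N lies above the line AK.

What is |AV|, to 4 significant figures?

58.18

Checks: |FV| = 7.300 ✓; ∠(FV, VN) = 90.00° ✓; |VN| = 21.10 ✓; |AN| = 63.93 ✓.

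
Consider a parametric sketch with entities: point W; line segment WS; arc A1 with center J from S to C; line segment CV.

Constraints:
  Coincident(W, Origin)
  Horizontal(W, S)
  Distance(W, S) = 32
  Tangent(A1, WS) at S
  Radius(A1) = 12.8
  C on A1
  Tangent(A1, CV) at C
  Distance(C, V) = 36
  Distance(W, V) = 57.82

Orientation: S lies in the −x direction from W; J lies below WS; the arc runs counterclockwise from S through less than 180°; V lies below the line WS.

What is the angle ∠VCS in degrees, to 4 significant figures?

122.0°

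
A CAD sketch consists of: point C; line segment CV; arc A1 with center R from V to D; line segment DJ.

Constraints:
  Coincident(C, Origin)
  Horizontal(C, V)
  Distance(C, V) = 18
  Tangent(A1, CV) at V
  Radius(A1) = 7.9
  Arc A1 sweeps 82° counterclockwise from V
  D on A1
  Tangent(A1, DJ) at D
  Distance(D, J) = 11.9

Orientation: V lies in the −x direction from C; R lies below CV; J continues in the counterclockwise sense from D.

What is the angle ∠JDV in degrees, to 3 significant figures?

139°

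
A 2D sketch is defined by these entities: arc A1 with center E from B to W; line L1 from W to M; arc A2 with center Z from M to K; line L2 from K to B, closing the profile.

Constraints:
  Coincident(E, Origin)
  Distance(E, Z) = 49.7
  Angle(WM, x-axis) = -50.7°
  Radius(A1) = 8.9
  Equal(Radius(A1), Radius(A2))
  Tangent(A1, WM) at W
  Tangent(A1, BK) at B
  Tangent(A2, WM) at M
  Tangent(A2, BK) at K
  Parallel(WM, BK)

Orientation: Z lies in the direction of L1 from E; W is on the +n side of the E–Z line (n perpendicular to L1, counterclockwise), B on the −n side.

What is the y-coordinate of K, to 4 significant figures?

-44.10

The slot axis is L1's direction at -50.7°, so u = (cos -50.7°, sin -50.7°) = (0.6334, -0.7738) and n = (−sin -50.7°, cos -50.7°) = (0.7738, 0.6334). E is at the origin and Z lies 49.7 along u from E, so Z = 49.7·u = (31.48, -38.46). Tangency of A1 to both parallel lines with radius 8.9 puts W and B at E ± 8.9·n: W = (6.887, 5.637), B = (-6.887, -5.637). Equal radii place M and K the same way about Z: M = Z + 8.9·n = (38.37, -32.82), K = Z − 8.9·n = (24.59, -44.10). So K.y = -44.10.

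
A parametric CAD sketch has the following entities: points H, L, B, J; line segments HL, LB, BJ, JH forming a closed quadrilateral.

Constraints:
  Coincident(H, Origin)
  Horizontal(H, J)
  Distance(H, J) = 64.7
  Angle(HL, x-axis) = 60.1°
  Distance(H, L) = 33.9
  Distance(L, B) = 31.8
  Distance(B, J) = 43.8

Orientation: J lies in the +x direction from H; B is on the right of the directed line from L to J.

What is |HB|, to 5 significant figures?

21.063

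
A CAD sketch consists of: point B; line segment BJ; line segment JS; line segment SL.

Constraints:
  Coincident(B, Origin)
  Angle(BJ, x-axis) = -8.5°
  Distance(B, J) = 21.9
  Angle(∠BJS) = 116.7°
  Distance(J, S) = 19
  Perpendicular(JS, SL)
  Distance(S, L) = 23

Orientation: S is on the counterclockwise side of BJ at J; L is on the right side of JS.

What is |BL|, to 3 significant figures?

51.4

B is at the origin; BJ runs at -8.5° with length 21.9, so J = 21.9·(cos -8.5°, sin -8.5°) = (21.7, -3.24). ∠BJS = 116.7°, so JS runs at -8.5° + (180° − 116.7°) = 54.8° from the x-axis; with |JS| = 19.0, S = J + 19.0·(cos 54.8°, sin 54.8°) = (32.6, 12.3). JS is perpendicular to SL; with |SL| = 23.0 on the right of JS, L = S + 23.0·(0.817, -0.576) = (51.4, -0.969). Then |BL| = |L − B| = 51.4.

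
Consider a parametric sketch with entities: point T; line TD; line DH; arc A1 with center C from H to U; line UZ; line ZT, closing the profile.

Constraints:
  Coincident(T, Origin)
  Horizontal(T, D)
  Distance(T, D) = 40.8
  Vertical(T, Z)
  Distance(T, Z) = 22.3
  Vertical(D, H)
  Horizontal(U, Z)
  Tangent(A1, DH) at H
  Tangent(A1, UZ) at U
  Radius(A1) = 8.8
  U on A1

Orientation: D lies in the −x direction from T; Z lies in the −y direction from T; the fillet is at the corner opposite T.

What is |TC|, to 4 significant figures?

34.73

T is at the origin; TD is horizontal with |TD| = 40.8 and D on the −x side, so D = (-40.80, 0.000). T and Z share the same x with |TZ| = 22.3 and Z on the −y side, so Z = (0.000, -22.30). The virtual corner opposite T is at (-40.80, -22.30). Since A1 is tangent to DH there, CH ⟂ DH and tangency of A1 to UZ means the radius CU is perpendicular to UZ, with radius 8.8, so the center C sits 8.8 in from both sides at C = (-32.00, -13.50). Then |TC| = |C − T| = 34.73.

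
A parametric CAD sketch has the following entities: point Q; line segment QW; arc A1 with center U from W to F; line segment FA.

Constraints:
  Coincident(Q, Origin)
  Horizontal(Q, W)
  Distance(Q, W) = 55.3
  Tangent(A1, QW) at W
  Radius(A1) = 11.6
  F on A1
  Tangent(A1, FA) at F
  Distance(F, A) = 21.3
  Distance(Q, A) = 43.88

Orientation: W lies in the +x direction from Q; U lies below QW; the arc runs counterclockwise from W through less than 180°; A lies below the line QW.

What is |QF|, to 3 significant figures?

45.3

Q is at the origin; QW is horizontal with |QW| = 55.3 and W on the +x side, so W = (55.3, 0.00). Tangency of A1 to QW means the radius UW is perpendicular to QW, so U = W + (0, -11.6) = (55.3, -11.6). Since UF ⟂ FA (tangency), |UA| = √(11.6² + 21.3²) = 24.3 regardless of where F sits on A1. So A lies on both circle(Q, 43.88) and circle(U, 24.3); the below-QW intersection is A = (35.6, -25.7). F is the foot of the tangent from A: F = (44.9, -6.54).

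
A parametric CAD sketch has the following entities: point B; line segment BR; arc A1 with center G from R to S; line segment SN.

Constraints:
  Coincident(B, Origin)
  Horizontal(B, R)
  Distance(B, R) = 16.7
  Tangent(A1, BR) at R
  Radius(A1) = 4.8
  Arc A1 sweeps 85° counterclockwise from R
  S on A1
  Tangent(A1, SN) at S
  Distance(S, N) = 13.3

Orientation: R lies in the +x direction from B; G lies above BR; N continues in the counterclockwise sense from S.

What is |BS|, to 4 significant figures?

21.92

A1 meets BR tangentially, so GR is at right angles to BR, so G = R + (0, 4.8) = (16.70, 4.800). On A1, R sits at bearing -90° from G; an 85° counterclockwise sweep puts S at bearing -5°, so S = G + 4.8·(cos -5°, sin -5°) = (21.48, 4.382). Then |BS| = |S − B| = 21.92.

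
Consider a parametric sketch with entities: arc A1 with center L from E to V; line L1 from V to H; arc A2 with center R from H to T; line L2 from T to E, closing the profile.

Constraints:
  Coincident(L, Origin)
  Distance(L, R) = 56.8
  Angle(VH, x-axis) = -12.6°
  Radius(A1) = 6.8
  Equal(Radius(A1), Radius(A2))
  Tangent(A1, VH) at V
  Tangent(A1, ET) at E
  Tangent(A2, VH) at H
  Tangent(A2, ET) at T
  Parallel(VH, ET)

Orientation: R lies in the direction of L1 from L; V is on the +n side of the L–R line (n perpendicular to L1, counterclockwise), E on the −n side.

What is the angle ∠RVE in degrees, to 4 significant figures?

83.17°

The slot axis is L1's direction at -12.6°, so u = (cos -12.6°, sin -12.6°) = (0.9759, -0.2181) and n = (−sin -12.6°, cos -12.6°) = (0.2181, 0.9759). L is at the origin and R lies 56.8 along u from L, so R = 56.8·u = (55.43, -12.39). Tangency of A1 to both parallel lines with radius 6.8 puts V and E at L ± 6.8·n: V = (1.483, 6.636), E = (-1.483, -6.636). Then cos ∠RVE = VR·VE / (|VR||VE|), giving 83.17°.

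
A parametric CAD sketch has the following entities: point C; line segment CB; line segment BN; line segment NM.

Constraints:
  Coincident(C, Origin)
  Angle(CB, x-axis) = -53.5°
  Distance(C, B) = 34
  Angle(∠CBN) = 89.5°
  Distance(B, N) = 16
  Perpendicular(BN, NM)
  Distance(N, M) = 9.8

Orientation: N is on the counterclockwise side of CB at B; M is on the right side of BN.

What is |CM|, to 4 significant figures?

46.53

∠CBN = 89.5°, so BN runs at -53.5° + (180° − 89.5°) = 37.00° from the x-axis; with |BN| = 16.0, N = B + 16.0·(cos 37.00°, sin 37.00°) = (33.00, -17.70). BN ⟂ NM; with |NM| = 9.8 on the right of BN, M = N + 9.8·(0.6018, -0.7986) = (38.90, -25.53). Then |CM| = |M − C| = 46.53.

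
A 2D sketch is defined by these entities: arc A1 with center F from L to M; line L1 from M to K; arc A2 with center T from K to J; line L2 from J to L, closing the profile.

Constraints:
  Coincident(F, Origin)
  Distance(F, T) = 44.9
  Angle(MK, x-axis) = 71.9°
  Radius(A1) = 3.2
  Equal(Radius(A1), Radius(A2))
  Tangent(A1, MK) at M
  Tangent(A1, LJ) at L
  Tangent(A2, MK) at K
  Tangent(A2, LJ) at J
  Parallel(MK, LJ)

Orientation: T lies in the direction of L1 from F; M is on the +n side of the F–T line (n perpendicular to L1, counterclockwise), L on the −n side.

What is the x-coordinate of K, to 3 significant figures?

10.9

The slot axis is L1's direction at 71.9°, so u = (cos 71.9°, sin 71.9°) = (0.311, 0.951) and n = (−sin 71.9°, cos 71.9°) = (-0.951, 0.311). F is at the origin and T lies 44.9 along u from F, so T = 44.9·u = (13.9, 42.7). Tangency of A1 to both parallel lines with radius 3.2 puts M and L at F ± 3.2·n: M = (-3.04, 0.994), L = (3.04, -0.994). Equal radii place K and J the same way about T: K = T + 3.2·n = (10.9, 43.7), J = T − 3.2·n = (17.0, 41.7). So K.x = 10.9.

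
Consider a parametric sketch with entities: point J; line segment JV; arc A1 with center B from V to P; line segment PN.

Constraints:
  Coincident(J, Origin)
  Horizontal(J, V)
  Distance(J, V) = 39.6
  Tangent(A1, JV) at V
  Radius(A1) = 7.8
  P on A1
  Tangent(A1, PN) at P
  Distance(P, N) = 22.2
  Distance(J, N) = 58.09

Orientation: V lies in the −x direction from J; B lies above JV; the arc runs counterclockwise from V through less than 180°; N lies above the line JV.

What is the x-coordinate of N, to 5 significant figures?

-50.545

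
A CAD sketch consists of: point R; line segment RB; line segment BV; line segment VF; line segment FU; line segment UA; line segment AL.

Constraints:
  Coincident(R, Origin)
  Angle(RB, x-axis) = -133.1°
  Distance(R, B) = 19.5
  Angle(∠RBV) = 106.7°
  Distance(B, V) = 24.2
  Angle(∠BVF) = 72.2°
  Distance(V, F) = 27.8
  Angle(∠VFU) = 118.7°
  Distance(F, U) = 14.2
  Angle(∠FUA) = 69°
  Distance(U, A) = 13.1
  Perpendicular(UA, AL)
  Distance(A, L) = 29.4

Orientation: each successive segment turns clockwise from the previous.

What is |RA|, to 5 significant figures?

9.9573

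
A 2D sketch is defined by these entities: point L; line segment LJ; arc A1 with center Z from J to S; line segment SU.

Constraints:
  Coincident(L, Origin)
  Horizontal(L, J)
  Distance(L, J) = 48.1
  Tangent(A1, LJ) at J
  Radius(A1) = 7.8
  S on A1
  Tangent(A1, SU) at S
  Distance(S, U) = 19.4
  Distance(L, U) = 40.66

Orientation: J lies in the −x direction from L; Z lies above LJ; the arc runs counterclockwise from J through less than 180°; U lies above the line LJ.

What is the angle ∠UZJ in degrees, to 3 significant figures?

136°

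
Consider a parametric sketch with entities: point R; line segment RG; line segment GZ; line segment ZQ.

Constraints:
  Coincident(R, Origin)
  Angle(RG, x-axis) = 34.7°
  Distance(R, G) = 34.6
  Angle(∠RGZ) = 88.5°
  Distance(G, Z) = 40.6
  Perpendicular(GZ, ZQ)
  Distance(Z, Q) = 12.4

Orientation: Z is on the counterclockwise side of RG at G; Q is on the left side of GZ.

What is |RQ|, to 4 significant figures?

45.47

R is at the origin; RG runs at 34.7° with length 34.6, so G = 34.6·(cos 34.7°, sin 34.7°) = (28.45, 19.70). ∠RGZ = 88.5°, so GZ runs at 34.7° + (180° − 88.5°) = 126.2° from the x-axis; with |GZ| = 40.6, Z = G + 40.6·(cos 126.2°, sin 126.2°) = (4.468, 52.46). GZ ⟂ ZQ; with |ZQ| = 12.4 on the left of GZ, Q = Z + 12.4·(-0.8070, -0.5906) = (-5.539, 45.14). Then |RQ| = |Q − R| = 45.47.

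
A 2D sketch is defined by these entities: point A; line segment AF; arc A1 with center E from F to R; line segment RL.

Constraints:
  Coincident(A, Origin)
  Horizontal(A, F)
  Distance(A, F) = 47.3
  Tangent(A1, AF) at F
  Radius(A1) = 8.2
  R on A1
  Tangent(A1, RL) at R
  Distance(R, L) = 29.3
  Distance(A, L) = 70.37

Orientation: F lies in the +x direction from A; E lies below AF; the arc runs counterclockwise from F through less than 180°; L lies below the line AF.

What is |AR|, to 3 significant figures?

43.4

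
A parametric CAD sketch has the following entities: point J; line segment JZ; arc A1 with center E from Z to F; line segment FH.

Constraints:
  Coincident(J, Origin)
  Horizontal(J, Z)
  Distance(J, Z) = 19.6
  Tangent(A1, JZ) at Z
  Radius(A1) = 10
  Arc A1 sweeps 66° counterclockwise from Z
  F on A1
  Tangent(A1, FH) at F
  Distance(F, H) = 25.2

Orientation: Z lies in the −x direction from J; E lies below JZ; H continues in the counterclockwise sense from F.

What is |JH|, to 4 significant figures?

48.56

J is at the origin; J and Z share the same y with |JZ| = 19.6 and Z on the −x side, so Z = (-19.60, 0.000). A1 meets JZ tangentially, so EZ is at right angles to JZ, so E = Z + (0, -10) = (-19.60, -10.00). On A1, Z sits at bearing 90° from E; a 66° counterclockwise sweep puts F at bearing 156°, so F = E + 10.0·(cos 156°, sin 156°) = (-28.74, -5.933). The tangent condition forces EF to be normal to FH, so FH runs along (−sin 156°, cos 156°); with |FH| = 25.2, H = (-38.99, -28.95). Then |JH| = |H − J| = 48.56.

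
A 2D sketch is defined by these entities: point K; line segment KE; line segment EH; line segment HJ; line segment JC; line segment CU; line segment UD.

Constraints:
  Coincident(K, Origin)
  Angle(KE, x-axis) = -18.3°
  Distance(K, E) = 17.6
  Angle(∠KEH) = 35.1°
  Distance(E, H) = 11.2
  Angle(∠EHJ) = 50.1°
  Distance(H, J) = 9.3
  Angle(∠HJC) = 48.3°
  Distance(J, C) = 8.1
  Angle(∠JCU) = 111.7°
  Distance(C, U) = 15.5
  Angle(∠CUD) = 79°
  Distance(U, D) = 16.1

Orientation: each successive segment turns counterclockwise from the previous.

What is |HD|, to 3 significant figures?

13.3

K is at the origin; KE runs at -18.3° with length 17.6, so E = (16.7, -5.53). ∠KEH = 35.1° gives EH at 127° from the x-axis; with |EH| = 11.2, H = (10.0, 3.47). ∠EHJ = 50.1° gives HJ at -104° from the x-axis; with |HJ| = 9.3, J = (7.86, -5.58). ∠HJC = 48.3° gives JC at 28.2° from the x-axis; with |JC| = 8.1, C = (15.0, -1.75). ∠JCU = 111.7° gives CU at 96.5° from the x-axis; with |CU| = 15.5, U = (13.2, 13.7). ∠CUD = 79.0° gives UD at -162° from the x-axis; with |UD| = 16.1, D = (-2.11, 8.81). Then |HD| = |D − H| = 13.3.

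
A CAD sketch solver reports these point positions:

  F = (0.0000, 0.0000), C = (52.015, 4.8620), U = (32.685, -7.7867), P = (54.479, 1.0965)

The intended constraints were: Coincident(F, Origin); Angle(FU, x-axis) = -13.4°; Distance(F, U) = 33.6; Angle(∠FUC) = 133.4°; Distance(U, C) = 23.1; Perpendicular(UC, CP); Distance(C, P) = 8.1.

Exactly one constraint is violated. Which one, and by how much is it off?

Distance(C, P) = 8.1 — off by 3.60.

F = (0.00, 0.00) ✓; FU at -13.40° ✓; |FU| = 33.60 ✓; ∠FUC = 133.4° ✓; |UC| = 23.10 ✓; ∠(UC, CP) = 90.00° ✓; |CP| = 4.500 ✗.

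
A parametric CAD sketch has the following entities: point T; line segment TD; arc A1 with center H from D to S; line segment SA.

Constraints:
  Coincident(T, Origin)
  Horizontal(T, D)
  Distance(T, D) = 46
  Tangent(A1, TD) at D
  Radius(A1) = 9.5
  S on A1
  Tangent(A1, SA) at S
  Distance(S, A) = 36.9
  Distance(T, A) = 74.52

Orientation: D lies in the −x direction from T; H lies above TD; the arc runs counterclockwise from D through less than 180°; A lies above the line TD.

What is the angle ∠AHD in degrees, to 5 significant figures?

159.70°

Checks: ∠(HD, DT) = 90.00° ✓; |HD| = 9.500 ✓; |HS| = 9.500 ✓; ∠(HS, SA) = 90.00° ✓; |SA| = 36.90 ✓; |TA| = 74.52 ✓.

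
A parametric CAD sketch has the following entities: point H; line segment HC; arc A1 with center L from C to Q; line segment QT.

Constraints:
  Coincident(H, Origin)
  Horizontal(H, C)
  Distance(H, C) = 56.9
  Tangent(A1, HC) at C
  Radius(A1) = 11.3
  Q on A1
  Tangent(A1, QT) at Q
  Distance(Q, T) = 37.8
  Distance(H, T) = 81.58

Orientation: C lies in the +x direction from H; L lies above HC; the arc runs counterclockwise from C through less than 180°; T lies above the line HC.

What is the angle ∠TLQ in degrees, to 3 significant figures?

73.4°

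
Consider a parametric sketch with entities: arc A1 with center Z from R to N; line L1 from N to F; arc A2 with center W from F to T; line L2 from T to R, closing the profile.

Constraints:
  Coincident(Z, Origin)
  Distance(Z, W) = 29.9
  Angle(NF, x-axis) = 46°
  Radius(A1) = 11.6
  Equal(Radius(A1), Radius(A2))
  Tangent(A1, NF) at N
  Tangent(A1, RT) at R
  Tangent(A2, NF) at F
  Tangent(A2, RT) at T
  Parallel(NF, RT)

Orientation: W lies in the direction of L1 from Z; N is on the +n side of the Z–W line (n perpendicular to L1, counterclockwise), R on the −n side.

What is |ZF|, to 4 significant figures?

32.07

The slot axis is L1's direction at 46.0°, so u = (cos 46.0°, sin 46.0°) = (0.6947, 0.7193) and n = (−sin 46.0°, cos 46.0°) = (-0.7193, 0.6947). Z is at the origin and W lies 29.9 along u from Z, so W = 29.9·u = (20.77, 21.51). Tangency of A1 to both parallel lines with radius 11.6 puts N and R at Z ± 11.6·n: N = (-8.344, 8.058), R = (8.344, -8.058). Equal radii place F and T the same way about W: F = W + 11.6·n = (12.43, 29.57), T = W − 11.6·n = (29.11, 13.45). Then |ZF| = |F − Z| = 32.07.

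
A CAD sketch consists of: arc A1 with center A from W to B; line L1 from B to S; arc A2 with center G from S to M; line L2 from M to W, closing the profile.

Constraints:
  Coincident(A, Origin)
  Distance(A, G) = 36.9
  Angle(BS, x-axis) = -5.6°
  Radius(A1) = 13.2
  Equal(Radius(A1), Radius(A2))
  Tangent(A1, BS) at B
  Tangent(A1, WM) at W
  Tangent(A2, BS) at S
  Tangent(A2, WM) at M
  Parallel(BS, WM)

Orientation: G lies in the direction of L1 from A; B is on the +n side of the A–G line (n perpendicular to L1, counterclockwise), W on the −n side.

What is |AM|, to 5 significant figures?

39.190

The slot axis is L1's direction at -5.6°, so u = (cos -5.6°, sin -5.6°) = (0.99523, -0.097583) and n = (−sin -5.6°, cos -5.6°) = (0.097583, 0.99523). A is at the origin and G lies 36.9 along u from A, so G = 36.9·u = (36.724, -3.6008). Tangency of A1 to both parallel lines with radius 13.2 puts B and W at A ± 13.2·n: B = (1.2881, 13.137), W = (-1.2881, -13.137). Equal radii place S and M the same way about G: S = G + 13.2·n = (38.012, 9.5362), M = G − 13.2·n = (35.436, -16.738). Then |AM| = |M − A| = 39.190.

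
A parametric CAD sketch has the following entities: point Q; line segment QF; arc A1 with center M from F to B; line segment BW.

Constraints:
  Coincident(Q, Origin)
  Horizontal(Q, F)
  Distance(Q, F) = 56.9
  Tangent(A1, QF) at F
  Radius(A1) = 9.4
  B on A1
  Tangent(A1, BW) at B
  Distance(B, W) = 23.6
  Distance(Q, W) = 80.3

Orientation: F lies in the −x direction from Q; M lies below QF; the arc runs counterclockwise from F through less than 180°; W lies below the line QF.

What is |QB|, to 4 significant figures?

65.51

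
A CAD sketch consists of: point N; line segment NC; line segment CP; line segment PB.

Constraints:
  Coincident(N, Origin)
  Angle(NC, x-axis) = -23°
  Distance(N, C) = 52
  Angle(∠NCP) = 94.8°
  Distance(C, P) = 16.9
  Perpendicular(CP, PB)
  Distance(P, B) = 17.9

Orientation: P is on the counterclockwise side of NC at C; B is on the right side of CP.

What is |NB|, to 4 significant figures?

72.88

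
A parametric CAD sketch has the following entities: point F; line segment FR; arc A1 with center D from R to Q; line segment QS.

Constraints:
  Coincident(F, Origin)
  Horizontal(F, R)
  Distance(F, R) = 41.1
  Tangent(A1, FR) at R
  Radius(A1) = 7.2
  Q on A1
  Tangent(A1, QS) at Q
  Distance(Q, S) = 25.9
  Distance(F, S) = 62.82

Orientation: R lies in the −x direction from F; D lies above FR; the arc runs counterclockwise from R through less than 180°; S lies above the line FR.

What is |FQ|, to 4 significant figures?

38.27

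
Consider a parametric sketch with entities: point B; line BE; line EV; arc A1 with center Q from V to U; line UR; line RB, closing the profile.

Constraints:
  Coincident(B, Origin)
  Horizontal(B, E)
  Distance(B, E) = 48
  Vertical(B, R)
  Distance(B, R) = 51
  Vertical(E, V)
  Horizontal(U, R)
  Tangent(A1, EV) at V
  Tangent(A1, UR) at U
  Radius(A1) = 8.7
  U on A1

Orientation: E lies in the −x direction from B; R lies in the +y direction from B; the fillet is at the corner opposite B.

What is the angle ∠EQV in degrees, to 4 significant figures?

78.38°

B is at the origin; BE is horizontal with |BE| = 48.0 and E on the −x side, so E = (-48.00, 0.000). BR is vertical with |BR| = 51.0 and R on the +y side, so R = (0.000, 51.00). The virtual corner opposite B is at (-48.00, 51.00). Tangency of A1 to EV means the radius QV is perpendicular to EV and tangency of A1 to UR means the radius QU is perpendicular to UR, with radius 8.7, so the center Q sits 8.7 in from both sides at Q = (-39.30, 42.30). That places the tangent points at V = (-48.00, 42.30) on EV and U = (-39.30, 51.00) on UR. Then cos ∠EQV = QE·QV / (|QE||QV|), giving 78.38°.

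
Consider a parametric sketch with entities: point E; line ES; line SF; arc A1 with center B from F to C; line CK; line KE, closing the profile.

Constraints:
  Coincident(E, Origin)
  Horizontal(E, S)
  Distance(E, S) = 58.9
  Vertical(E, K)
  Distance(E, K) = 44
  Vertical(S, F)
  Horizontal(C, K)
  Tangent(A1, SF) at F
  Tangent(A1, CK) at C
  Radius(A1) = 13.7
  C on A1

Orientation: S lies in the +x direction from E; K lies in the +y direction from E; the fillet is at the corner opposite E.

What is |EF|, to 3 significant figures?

66.2

E is at the origin; ES is horizontal with |ES| = 58.9 and S on the +x side, so S = (58.9, 0.00). E and K share the same x with |EK| = 44.0 and K on the +y side, so K = (0.00, 44.0). The virtual corner opposite E is at (58.9, 44.0). Since A1 is tangent to SF there, BF ⟂ SF and A1 meets CK tangentially, so BC is at right angles to CK, with radius 13.7, so the center B sits 13.7 in from both sides at B = (45.2, 30.3). That places the tangent points at F = (58.9, 30.3) on SF and C = (45.2, 44.0) on CK. Then |EF| = |F − E| = 66.2.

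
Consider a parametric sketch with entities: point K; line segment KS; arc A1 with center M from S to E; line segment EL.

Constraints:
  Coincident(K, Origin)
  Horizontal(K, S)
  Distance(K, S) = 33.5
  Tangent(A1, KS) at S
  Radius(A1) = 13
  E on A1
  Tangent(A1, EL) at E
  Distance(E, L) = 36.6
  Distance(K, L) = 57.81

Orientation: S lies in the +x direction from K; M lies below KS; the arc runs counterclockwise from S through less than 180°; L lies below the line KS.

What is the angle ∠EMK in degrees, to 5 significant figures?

30.755°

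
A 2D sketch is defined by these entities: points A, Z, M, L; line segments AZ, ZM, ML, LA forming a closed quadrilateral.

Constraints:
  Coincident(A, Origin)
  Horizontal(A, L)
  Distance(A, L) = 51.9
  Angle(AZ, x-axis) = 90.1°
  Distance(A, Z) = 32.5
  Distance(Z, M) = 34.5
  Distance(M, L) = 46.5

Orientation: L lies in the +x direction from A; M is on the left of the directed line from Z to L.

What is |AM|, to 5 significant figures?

53.768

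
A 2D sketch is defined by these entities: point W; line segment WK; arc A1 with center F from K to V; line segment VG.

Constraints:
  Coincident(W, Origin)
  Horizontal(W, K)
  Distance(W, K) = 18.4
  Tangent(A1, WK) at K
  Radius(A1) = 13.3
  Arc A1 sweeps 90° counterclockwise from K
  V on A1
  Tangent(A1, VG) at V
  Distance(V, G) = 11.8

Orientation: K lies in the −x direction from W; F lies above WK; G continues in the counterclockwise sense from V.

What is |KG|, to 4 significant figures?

28.41

W is at the origin; W and K share the same y with |WK| = 18.4 and K on the −x side, so K = (-18.40, 0.000). Tangency of A1 to WK means the radius FK is perpendicular to WK, so F = K + (0, 13.3) = (-18.40, 13.30). On A1, K sits at bearing -90° from F; a 90° counterclockwise sweep puts V at bearing 0°, so V = F + 13.3·(cos 0°, sin 0°) = (-5.100, 13.30). A1 meets VG tangentially, so FV is at right angles to VG, so VG runs along (−sin 0°, cos 0°); with |VG| = 11.8, G = (-5.100, 25.10). Then |KG| = |G − K| = 28.41.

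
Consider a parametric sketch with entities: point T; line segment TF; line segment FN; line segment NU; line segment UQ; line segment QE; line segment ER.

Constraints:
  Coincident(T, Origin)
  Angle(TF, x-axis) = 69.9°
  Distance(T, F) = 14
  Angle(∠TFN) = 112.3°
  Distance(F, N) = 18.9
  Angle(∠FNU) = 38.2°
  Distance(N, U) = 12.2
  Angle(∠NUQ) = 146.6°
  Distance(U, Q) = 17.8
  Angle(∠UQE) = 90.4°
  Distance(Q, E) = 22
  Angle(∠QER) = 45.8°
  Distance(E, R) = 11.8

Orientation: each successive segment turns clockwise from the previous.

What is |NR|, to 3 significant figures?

20.9

∠UQE = 90.4° gives QE at 97.4° from the x-axis; with |QE| = 22.0, E = (-6.09, 25.6). ∠QER = 45.8° gives ER at -36.8° from the x-axis; with |ER| = 11.8, R = (3.35, 18.5). Then |NR| = |R − N| = 20.9.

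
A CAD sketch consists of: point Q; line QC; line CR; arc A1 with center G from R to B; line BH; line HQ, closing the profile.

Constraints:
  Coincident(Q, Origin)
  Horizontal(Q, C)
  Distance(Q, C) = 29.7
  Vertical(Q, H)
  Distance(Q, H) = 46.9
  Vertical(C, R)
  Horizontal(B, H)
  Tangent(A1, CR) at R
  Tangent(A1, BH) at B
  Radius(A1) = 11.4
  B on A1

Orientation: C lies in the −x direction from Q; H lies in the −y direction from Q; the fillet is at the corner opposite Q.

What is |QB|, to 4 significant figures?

50.34

Q is at the origin; QC is horizontal with |QC| = 29.7 and C on the −x side, so C = (-29.70, 0.000). Q and H share the same x with |QH| = 46.9 and H on the −y side, so H = (0.000, -46.90). The virtual corner opposite Q is at (-29.70, -46.90). Since A1 is tangent to CR there, GR ⟂ CR and tangency of A1 to BH means the radius GB is perpendicular to BH, with radius 11.4, so the center G sits 11.4 in from both sides at G = (-18.30, -35.50). That places the tangent points at R = (-29.70, -35.50) on CR and B = (-18.30, -46.90) on BH. Then |QB| = |B − Q| = 50.34.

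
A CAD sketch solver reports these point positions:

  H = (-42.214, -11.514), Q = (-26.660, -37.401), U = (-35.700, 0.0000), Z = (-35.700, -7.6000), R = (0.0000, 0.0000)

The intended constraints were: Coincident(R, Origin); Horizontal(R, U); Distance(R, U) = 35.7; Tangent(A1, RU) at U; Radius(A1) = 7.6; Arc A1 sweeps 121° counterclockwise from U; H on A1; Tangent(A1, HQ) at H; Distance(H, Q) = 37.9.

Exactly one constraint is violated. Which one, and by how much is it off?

Distance(H, Q) = 37.9 — off by 7.70.

R = (0.00, 0.00) ✓; R.y = 0.00, U.y = 0.00 ✓; |RU| = 35.70 ✓; ∠(ZU, UR) = 90.00° ✓; |ZU| = 7.600 ✓; bearing(Z→H) − bearing(Z→U) = 121.0° ✓; |ZH| = 7.599 ✓; ∠(ZH, HQ) = 90.00° ✓; |HQ| = 30.20 ✗.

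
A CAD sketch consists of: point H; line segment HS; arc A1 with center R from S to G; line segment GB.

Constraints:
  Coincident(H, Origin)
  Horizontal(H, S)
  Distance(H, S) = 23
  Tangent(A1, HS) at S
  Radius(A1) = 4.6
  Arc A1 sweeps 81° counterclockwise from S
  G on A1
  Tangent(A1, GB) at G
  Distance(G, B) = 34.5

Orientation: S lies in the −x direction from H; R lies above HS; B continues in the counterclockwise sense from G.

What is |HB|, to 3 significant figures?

40.1

On A1, S sits at bearing -90° from R; an 81° counterclockwise sweep puts G at bearing -9°, so G = R + 4.6·(cos -9°, sin -9°) = (-18.5, 3.88). Since A1 is tangent to GB there, RG ⟂ GB, so GB runs along (−sin -9°, cos -9°); with |GB| = 34.5, B = (-13.1, 38.0). Then |HB| = |B − H| = 40.1.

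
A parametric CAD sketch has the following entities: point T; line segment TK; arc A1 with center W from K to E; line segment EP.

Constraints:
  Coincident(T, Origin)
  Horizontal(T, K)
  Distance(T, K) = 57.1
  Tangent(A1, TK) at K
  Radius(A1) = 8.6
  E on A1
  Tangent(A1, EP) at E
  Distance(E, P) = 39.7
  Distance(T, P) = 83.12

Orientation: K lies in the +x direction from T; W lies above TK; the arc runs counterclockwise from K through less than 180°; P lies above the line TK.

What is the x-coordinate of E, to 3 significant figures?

65.7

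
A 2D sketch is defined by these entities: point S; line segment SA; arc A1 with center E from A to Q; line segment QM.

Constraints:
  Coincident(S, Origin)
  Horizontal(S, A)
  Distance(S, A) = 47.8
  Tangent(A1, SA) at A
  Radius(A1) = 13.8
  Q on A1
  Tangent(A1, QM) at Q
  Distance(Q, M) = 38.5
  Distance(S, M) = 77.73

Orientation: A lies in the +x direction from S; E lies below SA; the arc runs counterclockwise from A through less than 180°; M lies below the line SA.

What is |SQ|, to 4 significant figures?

41.68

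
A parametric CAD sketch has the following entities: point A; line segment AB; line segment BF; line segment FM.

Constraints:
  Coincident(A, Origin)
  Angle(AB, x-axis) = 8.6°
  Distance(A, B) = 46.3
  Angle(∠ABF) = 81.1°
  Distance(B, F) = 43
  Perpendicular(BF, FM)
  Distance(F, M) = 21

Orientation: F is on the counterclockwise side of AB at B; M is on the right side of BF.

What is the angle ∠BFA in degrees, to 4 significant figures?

51.92°

A is at the origin; AB runs at 8.6° with length 46.3, so B = 46.3·(cos 8.6°, sin 8.6°) = (45.78, 6.923). ∠ABF = 81.1°, so BF runs at 8.6° + (180° − 81.1°) = 107.5° from the x-axis; with |BF| = 43.0, F = B + 43.0·(cos 107.5°, sin 107.5°) = (32.85, 47.93). Then cos ∠BFA = FB·FA / (|FB||FA|), giving 51.92°.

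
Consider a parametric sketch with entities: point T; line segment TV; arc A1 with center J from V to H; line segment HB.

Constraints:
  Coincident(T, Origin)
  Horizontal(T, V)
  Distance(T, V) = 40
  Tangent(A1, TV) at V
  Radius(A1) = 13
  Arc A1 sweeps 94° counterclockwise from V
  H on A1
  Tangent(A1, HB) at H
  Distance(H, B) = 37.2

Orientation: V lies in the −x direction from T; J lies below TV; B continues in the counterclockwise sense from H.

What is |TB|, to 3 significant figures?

71.7

T is at the origin; T and V share the same y with |TV| = 40.0 and V on the −x side, so V = (-40.0, 0.00). The tangent condition forces JV to be normal to TV, so J = V + (0, -13) = (-40.0, -13.0). On A1, V sits at bearing 90° from J; a 94° counterclockwise sweep puts H at bearing 184°, so H = J + 13.0·(cos 184°, sin 184°) = (-53.0, -13.9). The tangent condition forces JH to be normal to HB, so HB runs along (−sin 184°, cos 184°); with |HB| = 37.2, B = (-50.4, -51.0). Then |TB| = |B − T| = 71.7.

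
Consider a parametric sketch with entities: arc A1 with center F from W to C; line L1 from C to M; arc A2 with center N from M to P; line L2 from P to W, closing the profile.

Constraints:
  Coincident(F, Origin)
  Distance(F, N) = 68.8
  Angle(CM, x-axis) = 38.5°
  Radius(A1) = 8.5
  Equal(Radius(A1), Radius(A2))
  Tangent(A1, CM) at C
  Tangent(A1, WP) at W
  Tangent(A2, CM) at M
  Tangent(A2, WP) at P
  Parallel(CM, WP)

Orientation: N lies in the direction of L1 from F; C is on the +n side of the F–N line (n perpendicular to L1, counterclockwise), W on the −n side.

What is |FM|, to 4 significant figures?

69.32

The slot axis is L1's direction at 38.5°, so u = (cos 38.5°, sin 38.5°) = (0.7826, 0.6225) and n = (−sin 38.5°, cos 38.5°) = (-0.6225, 0.7826). F is at the origin and N lies 68.8 along u from F, so N = 68.8·u = (53.84, 42.83). Tangency of A1 to both parallel lines with radius 8.5 puts C and W at F ± 8.5·n: C = (-5.291, 6.652), W = (5.291, -6.652). Equal radii place M and P the same way about N: M = N + 8.5·n = (48.55, 49.48), P = N − 8.5·n = (59.13, 36.18). Then |FM| = |M − F| = 69.32.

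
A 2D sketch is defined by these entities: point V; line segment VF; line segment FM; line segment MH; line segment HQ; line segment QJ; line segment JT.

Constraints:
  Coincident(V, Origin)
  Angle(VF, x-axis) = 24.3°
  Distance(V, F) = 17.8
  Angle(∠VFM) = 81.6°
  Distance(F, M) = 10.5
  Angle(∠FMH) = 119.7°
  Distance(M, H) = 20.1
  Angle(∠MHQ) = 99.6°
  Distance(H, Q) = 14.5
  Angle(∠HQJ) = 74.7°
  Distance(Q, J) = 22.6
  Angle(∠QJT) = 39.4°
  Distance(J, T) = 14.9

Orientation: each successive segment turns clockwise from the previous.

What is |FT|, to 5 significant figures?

18.418

V is at the origin; VF runs at 24.3° with length 17.8, so F = (16.223, 7.3250). ∠VFM = 81.6° gives FM at -74.100° from the x-axis; with |FM| = 10.5, M = (19.100, -2.7733). ∠FMH = 119.7° gives MH at -134.40° from the x-axis; with |MH| = 20.1, H = (5.0363, -17.134). ∠MHQ = 99.6° gives HQ at 145.20° from the x-axis; with |HQ| = 14.5, Q = (-6.8703, -8.8589). ∠HQJ = 74.7° gives QJ at 39.900° from the x-axis; with |QJ| = 22.6, J = (10.468, 5.6379). ∠QJT = 39.4° gives JT at -100.70° from the x-axis; with |JT| = 14.9, T = (7.7012, -9.0031). Then |FT| = |T − F| = 18.418.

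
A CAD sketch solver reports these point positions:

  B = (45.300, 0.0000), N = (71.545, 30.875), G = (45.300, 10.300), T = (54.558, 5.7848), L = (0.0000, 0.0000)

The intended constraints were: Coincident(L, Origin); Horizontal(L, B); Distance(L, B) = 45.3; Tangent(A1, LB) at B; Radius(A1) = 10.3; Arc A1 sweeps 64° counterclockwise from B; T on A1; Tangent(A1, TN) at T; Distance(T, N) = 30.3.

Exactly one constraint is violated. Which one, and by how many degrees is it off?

Tangent(A1, TN) at T — off by 8.10°.

L = (0.00, 0.00) ✓; L.y = 0.00, B.y = 0.00 ✓; |LB| = 45.30 ✓; ∠(GB, BL) = 90.00° ✓; |GB| = 10.30 ✓; bearing(G→T) − bearing(G→B) = 64.00° ✓; |GT| = 10.30 ✓; ∠(GT, TN) = 98.10° ✗; |TN| = 30.30 ✓.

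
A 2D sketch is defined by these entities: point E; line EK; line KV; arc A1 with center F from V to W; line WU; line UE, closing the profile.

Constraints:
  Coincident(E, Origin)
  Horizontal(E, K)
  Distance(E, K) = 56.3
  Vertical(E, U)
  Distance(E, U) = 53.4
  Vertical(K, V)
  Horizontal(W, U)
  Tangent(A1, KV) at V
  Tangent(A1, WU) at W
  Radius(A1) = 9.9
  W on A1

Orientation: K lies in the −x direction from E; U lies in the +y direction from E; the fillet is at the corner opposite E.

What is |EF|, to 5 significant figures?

63.602

E is at the origin; E and K share the same y with |EK| = 56.3 and K on the −x side, so K = (-56.300, 0.0000). EU is vertical with |EU| = 53.4 and U on the +y side, so U = (0.0000, 53.400). The virtual corner opposite E is at (-56.300, 53.400). A1 meets KV tangentially, so FV is at right angles to KV and the tangent condition forces FW to be normal to WU, with radius 9.9, so the center F sits 9.9 in from both sides at F = (-46.400, 43.500). Then |EF| = |F − E| = 63.602.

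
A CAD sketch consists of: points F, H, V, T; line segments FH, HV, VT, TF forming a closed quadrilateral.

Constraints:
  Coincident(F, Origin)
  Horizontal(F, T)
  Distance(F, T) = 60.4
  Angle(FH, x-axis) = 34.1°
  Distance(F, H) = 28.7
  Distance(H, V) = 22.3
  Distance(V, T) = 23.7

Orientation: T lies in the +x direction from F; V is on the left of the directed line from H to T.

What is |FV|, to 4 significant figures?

49.59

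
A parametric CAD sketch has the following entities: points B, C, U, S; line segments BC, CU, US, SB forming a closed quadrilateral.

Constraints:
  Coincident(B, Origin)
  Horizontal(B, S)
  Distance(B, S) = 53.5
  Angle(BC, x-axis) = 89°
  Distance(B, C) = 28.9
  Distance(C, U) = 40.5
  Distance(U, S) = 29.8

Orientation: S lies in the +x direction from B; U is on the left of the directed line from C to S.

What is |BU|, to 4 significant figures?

49.08

Checks: |CU| = 40.50 ✓; |US| = 29.80 ✓.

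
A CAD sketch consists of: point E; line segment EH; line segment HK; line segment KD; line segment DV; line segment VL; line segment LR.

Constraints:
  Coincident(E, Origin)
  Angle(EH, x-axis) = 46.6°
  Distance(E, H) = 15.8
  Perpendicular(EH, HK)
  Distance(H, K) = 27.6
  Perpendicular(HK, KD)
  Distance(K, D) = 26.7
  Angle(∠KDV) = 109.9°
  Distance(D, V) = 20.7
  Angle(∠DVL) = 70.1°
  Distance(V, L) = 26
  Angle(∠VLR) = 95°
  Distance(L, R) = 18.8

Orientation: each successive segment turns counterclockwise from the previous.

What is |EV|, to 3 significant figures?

19.7

E is at the origin; EH runs at 46.6° with length 15.8, so H = (10.9, 11.5). EH ⟂ HK, so HK runs at 137°; with |HK| = 27.6, K = (-9.20, 30.4). HK ⟂ KD, so KD runs at -133°; with |KD| = 26.7, D = (-27.5, 11.0). ∠KDV = 109.9° gives DV at -63.3° from the x-axis; with |DV| = 20.7, V = (-18.2, -7.45). Then |EV| = |V − E| = 19.7.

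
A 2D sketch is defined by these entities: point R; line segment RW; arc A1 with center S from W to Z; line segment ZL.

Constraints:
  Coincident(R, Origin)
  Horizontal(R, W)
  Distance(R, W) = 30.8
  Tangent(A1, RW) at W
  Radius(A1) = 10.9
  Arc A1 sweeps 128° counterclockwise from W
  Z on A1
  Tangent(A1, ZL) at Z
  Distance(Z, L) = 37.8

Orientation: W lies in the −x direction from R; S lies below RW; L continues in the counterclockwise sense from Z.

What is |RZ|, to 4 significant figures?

43.15

Since A1 is tangent to RW there, SW ⟂ RW, so S = W + (0, -10.9) = (-30.80, -10.90). On A1, W sits at bearing 90° from S; a 128° counterclockwise sweep puts Z at bearing 218°, so Z = S + 10.9·(cos 218°, sin 218°) = (-39.39, -17.61). Then |RZ| = |Z − R| = 43.15.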